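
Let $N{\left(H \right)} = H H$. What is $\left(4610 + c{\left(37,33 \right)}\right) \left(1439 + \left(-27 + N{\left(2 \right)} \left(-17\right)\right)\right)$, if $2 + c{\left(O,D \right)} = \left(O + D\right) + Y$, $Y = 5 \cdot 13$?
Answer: $6374592$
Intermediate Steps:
$N{\left(H \right)} = H^{2}$
$Y = 65$
$c{\left(O,D \right)} = 63 + D + O$ ($c{\left(O,D \right)} = -2 + \left(\left(O + D\right) + 65\right) = -2 + \left(\left(D + O\right) + 65\right) = -2 + \left(65 + D + O\right) = 63 + D + O$)
$\left(4610 + c{\left(37,33 \right)}\right) \left(1439 + \left(-27 + N{\left(2 \right)} \left(-17\right)\right)\right) = \left(4610 + \left(63 + 33 + 37\right)\right) \left(1439 + \left(-27 + 2^{2} \left(-17\right)\right)\right) = \left(4610 + 133\right) \left(1439 + \left(-27 + 4 \left(-17\right)\right)\right) = 4743 \left(1439 - 95\right) = 4743 \cdot 1344 = 6374592$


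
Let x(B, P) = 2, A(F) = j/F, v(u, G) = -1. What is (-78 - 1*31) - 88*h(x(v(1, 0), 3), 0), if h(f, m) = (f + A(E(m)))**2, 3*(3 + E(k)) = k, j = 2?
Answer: -2389/9 ≈ -265.44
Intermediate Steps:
E(k) = -3 + k/3
A(F) = 2/F
h(f, m) = (f + 2/(-3 + m/3))**2
(-78 - 1*31) - 88*h(x(v(1, 0), 3), 0) = (-78 - 1*31) - 88*(6 + 2*(-9 + 0))**2/(-9 + 0)**2 = (-78 - 31) - 88*(6 + 2*(-9))**2/(-9)**2 = -109 - 88*(6 - 18)**2/81 = -109 - 88*(-12)**2/81 = -109 - 88*144/81 = -109 - 88*16/9 = -109 - 1408/9 = -2389/9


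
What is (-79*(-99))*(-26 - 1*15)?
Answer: -320661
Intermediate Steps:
(-79*(-99))*(-26 - 1*15) = 7821*(-26 - 15) = 7821*(-41) = -320661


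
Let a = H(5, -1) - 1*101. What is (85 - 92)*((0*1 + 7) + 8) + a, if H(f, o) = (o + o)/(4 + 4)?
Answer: -825/4 ≈ -206.25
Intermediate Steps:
H(f, o) = o/4 (H(f, o) = (2*o)/8 = (2*o)*(1/8) = o/4)
a = -405/4 (a = (1/4)*(-1) - 1*101 = -1/4 - 101 = -405/4 ≈ -101.25)
(85 - 92)*((0*1 + 7) + 8) + a = (85 - 92)*((0*1 + 7) + 8) - 405/4 = -7*((0 + 7) + 8) - 405/4 = -7*(7 + 8) - 405/4 = -7*15 - 405/4 = -105 - 405/4 = -825/4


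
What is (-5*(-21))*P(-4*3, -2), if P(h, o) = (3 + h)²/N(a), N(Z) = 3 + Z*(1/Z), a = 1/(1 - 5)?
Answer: 8505/4 ≈ 2126.3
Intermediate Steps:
a = -¼ (a = 1/(-4) = -¼ ≈ -0.25000)
N(Z) = 4 (N(Z) = 3 + Z/Z = 3 + 1 = 4)
P(h, o) = (3 + h)²/4
(-5*(-21))*P(-4*3, -2) = (-5*(-21))*((3 - 4*3)²/4) = 105*((3 - 12)²/4) = 105*((¼)*(-9)²) = 105*((¼)*81) = 105*(81/4) = 8505/4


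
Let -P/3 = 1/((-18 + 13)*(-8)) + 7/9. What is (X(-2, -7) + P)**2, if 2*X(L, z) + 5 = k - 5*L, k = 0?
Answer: 121/14400 ≈ 0.0084028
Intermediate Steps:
X(L, z) = -5/2 - 5*L/2 (X(L, z) = -5/2 + (0 - 5*L)/2 = -5/2 + (-5*L)/2 = -5/2 - 5*L/2)
P = -289/120 (P = -3*(1/((-18 + 13)*(-8)) + 7/9) = -3*(-1/8/(-5) + 7*(1/9)) = -3*(-1/5*(-1/8) + 7/9) = -3*(1/40 + 7/9) = -3*289/360 = -289/120 ≈ -2.4083)
(X(-2, -7) + P)**2 = ((-5/2 - 5/2*(-2)) - 289/120)**2 = ((-5/2 + 5) - 289/120)**2 = (5/2 - 289/120)**2 = (11/120)**2 = 121/14400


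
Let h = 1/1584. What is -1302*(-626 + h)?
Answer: 215173511/264 ≈ 8.1505e+5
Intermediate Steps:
h = 1/1584 ≈ 0.00063131
-1302*(-626 + h) = -1302*(-626 + 1/1584) = -1302*(-991583/1584) = 215173511/264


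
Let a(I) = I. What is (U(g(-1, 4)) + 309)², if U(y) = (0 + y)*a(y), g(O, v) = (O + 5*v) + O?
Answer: 400689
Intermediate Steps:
g(O, v) = 2*O + 5*v
U(y) = y² (U(y) = (0 + y)*y = y*y = y²)
(U(g(-1, 4)) + 309)² = ((2*(-1) + 5*4)² + 309)² = ((-2 + 20)² + 309)² = (18² + 309)² = (324 + 309)² = 633² = 400689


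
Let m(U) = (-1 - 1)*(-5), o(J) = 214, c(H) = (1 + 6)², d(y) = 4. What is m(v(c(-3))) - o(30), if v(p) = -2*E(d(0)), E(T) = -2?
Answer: -204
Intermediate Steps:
c(H) = 49 (c(H) = 7² = 49)
v(p) = 4 (v(p) = -2*(-2) = 4)
m(U) = 10 (m(U) = -2*(-5) = 10)
m(v(c(-3))) - o(30) = 10 - 1*214 = 10 - 214 = -204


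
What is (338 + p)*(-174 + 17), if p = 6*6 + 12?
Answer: -60602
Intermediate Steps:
p = 48 (p = 36 + 12 = 48)
(338 + p)*(-174 + 17) = (338 + 48)*(-174 + 17) = 386*(-157) = -60602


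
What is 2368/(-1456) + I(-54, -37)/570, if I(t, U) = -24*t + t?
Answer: 4777/8645 ≈ 0.55257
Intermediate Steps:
I(t, U) = -23*t
2368/(-1456) + I(-54, -37)/570 = 2368/(-1456) - 23*(-54)/570 = 2368*(-1/1456) + 1242*(1/570) = -148/91 + 207/95 = 4777/8645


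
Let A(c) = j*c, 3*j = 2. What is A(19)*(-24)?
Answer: -304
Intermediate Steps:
j = 2/3 (j = (1/3)*2 = 2/3 ≈ 0.66667)
A(c) = 2*c/3
A(19)*(-24) = ((2/3)*19)*(-24) = (38/3)*(-24) = -304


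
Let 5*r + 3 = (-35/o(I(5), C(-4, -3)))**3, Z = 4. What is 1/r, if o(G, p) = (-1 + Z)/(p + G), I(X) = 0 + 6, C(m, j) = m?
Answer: -135/343081 ≈ -0.00039349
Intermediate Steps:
I(X) = 6
o(G, p) = 3/(G + p) (o(G, p) = (-1 + 4)/(p + G) = 3/(G + p))
r = -343081/135 (r = -3/5 + (-35/(3/(6 - 4)))**3/5 = -3/5 + (-35/(3/2))**3/5 = -3/5 + (-35/(3*(1/2)))**3/5 = -3/5 + (-35/3/2)**3/5 = -3/5 + (-35*2/3)**3/5 = -3/5 + (-70/3)**3/5 = -3/5 + (1/5)*(-343000/27) = -3/5 - 68600/27 = -343081/135 ≈ -2541.3)
1/r = 1/(-343081/135) = -135/343081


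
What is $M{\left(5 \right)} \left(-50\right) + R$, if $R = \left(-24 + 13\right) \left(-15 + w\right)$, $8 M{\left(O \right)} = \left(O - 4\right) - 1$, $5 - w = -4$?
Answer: $66$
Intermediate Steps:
$w = 9$ ($w = 5 - -4 = 5 + 4 = 9$)
$M{\left(O \right)} = - \frac{5}{8} + \frac{O}{8}$ ($M{\left(O \right)} = \frac{\left(O - 4\right) - 1}{8} = \frac{\left(-4 + O\right) - 1}{8} = \frac{-5 + O}{8} = - \frac{5}{8} + \frac{O}{8}$)
$R = 66$ ($R = \left(-24 + 13\right) \left(-15 + 9\right) = \left(-11\right) \left(-6\right) = 66$)
$M{\left(5 \right)} \left(-50\right) + R = \left(- \frac{5}{8} + \frac{1}{8} \cdot 5\right) \left(-50\right) + 66 = \left(- \frac{5}{8} + \frac{5}{8}\right) \left(-50\right) + 66 = 0 \left(-50\right) + 66 = 0 + 66 = 66$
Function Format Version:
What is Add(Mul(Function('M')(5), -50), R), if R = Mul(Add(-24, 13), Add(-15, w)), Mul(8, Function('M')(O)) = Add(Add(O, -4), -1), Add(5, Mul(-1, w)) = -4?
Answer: 66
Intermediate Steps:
w = 9 (w = Add(5, Mul(-1, -4)) = Add(5, 4) = 9)
Function('M')(O) = Add(Rational(-5, 8), Mul(Rational(1, 8), O)) (Function('M')(O) = Mul(Rational(1, 8), Add(Add(O, -4), -1)) = Mul(Rational(1, 8), Add(Add(-4, O), -1)) = Mul(Rational(1, 8), Add(-5, O)) = Add(Rational(-5, 8), Mul(Rational(1, 8), O)))
R = 66 (R = Mul(Add(-24, 13), Add(-15, 9)) = Mul(-11, -6) = 66)
Add(Mul(Function('M')(5), -50), R) = Add(Mul(Add(Rational(-5, 8), Mul(Rational(1, 8), 5)), -50), 66) = Add(Mul(Add(Rational(-5, 8), Rational(5, 8)), -50), 66) = Add(Mul(0, -50), 66) = Add(0, 66) = 66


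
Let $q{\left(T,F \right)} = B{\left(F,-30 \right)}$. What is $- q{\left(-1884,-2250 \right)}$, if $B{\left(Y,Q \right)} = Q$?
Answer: $30$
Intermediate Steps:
$q{\left(T,F \right)} = -30$
$- q{\left(-1884,-2250 \right)} = \left(-1\right) \left(-30\right) = 30$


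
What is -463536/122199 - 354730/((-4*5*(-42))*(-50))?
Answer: 113710187/24439800 ≈ 4.6527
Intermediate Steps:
-463536/122199 - 354730/((-4*5*(-42))*(-50)) = -463536*1/122199 - 354730/(-20*(-42)*(-50)) = -154512/40733 - 354730/(840*(-50)) = -154512/40733 - 354730/(-42000) = -154512/40733 - 354730*(-1/42000) = -154512/40733 + 35473/4200 = 113710187/24439800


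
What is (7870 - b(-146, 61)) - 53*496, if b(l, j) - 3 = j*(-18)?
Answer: -17323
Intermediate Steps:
b(l, j) = 3 - 18*j (b(l, j) = 3 + j*(-18) = 3 - 18*j)
(7870 - b(-146, 61)) - 53*496 = (7870 - (3 - 18*61)) - 53*496 = (7870 - (3 - 1098)) - 1*26288 = (7870 - 1*(-1095)) - 26288 = (7870 + 1095) - 26288 = 8965 - 26288 = -17323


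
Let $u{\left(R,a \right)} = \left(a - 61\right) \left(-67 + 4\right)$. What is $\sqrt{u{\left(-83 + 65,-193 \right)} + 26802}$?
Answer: $6 \sqrt{1189} \approx 206.89$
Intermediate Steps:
$u{\left(R,a \right)} = 3843 - 63 a$ ($u{\left(R,a \right)} = \left(-61 + a\right) \left(-63\right) = 3843 - 63 a$)
$\sqrt{u{\left(-83 + 65,-193 \right)} + 26802} = \sqrt{\left(3843 - -12159\right) + 26802} = \sqrt{\left(3843 + 12159\right) + 26802} = \sqrt{16002 + 26802} = \sqrt{42804} = 6 \sqrt{1189}$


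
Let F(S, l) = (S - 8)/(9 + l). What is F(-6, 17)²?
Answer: 49/169 ≈ 0.28994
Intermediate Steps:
F(S, l) = (-8 + S)/(9 + l)
F(-6, 17)² = ((-8 - 6)/(9 + 17))² = (-14/26)² = ((1/26)*(-14))² = (-7/13)² = 49/169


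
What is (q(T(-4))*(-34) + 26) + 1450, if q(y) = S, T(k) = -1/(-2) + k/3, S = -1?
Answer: 1510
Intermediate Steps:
T(k) = ½ + k/3 (T(k) = -1*(-½) + k*(⅓) = ½ + k/3)
q(y) = -1
(q(T(-4))*(-34) + 26) + 1450 = (-1*(-34) + 26) + 1450 = (34 + 26) + 1450 = 60 + 1450 = 1510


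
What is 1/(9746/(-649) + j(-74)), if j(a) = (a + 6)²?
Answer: 59/271930 ≈ 0.00021697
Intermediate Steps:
j(a) = (6 + a)²
1/(9746/(-649) + j(-74)) = 1/(9746/(-649) + (6 - 74)²) = 1/(9746*(-1/649) + (-68)²) = 1/(-886/59 + 4624) = 1/(271930/59) = 59/271930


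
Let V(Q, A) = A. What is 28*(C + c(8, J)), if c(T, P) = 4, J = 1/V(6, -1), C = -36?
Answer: -896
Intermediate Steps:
J = -1 (J = 1/(-1) = -1)
28*(C + c(8, J)) = 28*(-36 + 4) = 28*(-32) = -896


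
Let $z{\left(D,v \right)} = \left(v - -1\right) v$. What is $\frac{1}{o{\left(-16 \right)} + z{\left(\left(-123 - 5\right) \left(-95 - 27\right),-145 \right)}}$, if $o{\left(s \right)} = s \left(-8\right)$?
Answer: $\frac{1}{21008} \approx 4.7601 \cdot 10^{-5}$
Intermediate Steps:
$z{\left(D,v \right)} = v \left(1 + v\right)$ ($z{\left(D,v \right)} = \left(v + 1\right) v = \left(1 + v\right) v = v \left(1 + v\right)$)
$o{\left(s \right)} = - 8 s$
$\frac{1}{o{\left(-16 \right)} + z{\left(\left(-123 - 5\right) \left(-95 - 27\right),-145 \right)}} = \frac{1}{\left(-8\right) \left(-16\right) - 145 \left(1 - 145\right)} = \frac{1}{128 - -20880} = \frac{1}{128 + 20880} = \frac{1}{21008}$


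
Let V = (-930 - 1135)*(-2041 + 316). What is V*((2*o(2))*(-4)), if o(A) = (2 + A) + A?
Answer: -170982000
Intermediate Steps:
o(A) = 2 + 2*A
V = 3562125 (V = -2065*(-1725) = 3562125)
V*((2*o(2))*(-4)) = 3562125*((2*(2 + 2*2))*(-4)) = 3562125*((2*(2 + 4))*(-4)) = 3562125*((2*6)*(-4)) = 3562125*(12*(-4)) = 3562125*(-48) = -170982000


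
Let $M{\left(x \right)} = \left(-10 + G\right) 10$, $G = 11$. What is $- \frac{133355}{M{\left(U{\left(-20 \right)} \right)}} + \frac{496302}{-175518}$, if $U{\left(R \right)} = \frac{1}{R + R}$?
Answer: $- \frac{780372197}{58506} \approx -13338.0$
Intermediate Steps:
$U{\left(R \right)} = \frac{1}{2 R}$
$M{\left(x \right)} = 10$ ($M{\left(x \right)} = \left(-10 + 11\right) 10 = 1 \cdot 10 = 10$)
$- \frac{133355}{M{\left(U{\left(-20 \right)} \right)}} + \frac{496302}{-175518} = - \frac{133355}{10} + \frac{496302}{-175518} = \left(-133355\right) \frac{1}{10} + 496302 \left(- \frac{1}{175518}\right) = - \frac{26671}{2} - \frac{82717}{29253} = - \frac{780372197}{58506}$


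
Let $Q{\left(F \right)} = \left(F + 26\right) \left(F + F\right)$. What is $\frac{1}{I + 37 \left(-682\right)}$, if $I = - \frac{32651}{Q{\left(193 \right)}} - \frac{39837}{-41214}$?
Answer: $- \frac{290332023}{7326069776495} \approx -3.963 \cdot 10^{-5}$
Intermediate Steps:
$Q{\left(F \right)} = 2 F \left(26 + F\right)$ ($Q{\left(F \right)} = \left(26 + F\right) 2 F = 2 F \left(26 + F\right)$)
$I = \frac{168491887}{290332023}$ ($I = - \frac{32651}{2 \cdot 193 \left(26 + 193\right)} - \frac{39837}{-41214} = - \frac{32651}{2 \cdot 193 \cdot 219} - - \frac{13279}{13738} = - \frac{32651}{84534} + \frac{13279}{13738} = \frac{168491887}{290332023} \approx 0.58034$)
$\frac{1}{I + 37 \left(-682\right)} = \frac{1}{\frac{168491887}{290332023} + 37 \left(-682\right)} = \frac{1}{\frac{168491887}{290332023} - 25234} = \frac{1}{- \frac{7326069776495}{290332023}} = - \frac{290332023}{7326069776495}$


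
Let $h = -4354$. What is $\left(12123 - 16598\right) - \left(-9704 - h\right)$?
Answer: $875$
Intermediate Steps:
$\left(12123 - 16598\right) - \left(-9704 - h\right) = \left(12123 - 16598\right) - \left(-9704 - -4354\right) = -4475 - \left(-9704 + 4354\right) = -4475 - -5350 = -4475 + 5350 = 875$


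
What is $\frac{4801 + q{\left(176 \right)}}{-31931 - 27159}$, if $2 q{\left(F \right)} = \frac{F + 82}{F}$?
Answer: $- \frac{169021}{2079968} \approx -0.081261$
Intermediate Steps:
$q{\left(F \right)} = \frac{82 + F}{2 F}$ ($q{\left(F \right)} = \frac{\left(F + 82\right) \frac{1}{F}}{2} = \frac{\left(82 + F\right) \frac{1}{F}}{2} = \frac{\frac{1}{F} \left(82 + F\right)}{2} = \frac{82 + F}{2 F}$)
$\frac{4801 + q{\left(176 \right)}}{-31931 - 27159} = \frac{4801 + \frac{82 + 176}{2 \cdot 176}}{-31931 - 27159} = \frac{4801 + \frac{1}{2} \cdot \frac{1}{176} \cdot 258}{-59090} = \left(4801 + \frac{129}{176}\right) \left(- \frac{1}{59090}\right) = \frac{845105}{176} \left(- \frac{1}{59090}\right) = - \frac{169021}{2079968}$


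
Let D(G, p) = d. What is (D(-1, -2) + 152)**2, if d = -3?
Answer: 22201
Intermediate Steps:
D(G, p) = -3
(D(-1, -2) + 152)**2 = (-3 + 152)**2 = 149**2 = 22201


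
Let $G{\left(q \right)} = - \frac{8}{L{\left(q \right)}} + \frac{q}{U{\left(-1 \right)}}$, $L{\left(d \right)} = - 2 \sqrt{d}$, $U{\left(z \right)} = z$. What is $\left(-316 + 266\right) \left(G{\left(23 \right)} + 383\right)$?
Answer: $-18000 - \frac{200 \sqrt{23}}{23} \approx -18042.0$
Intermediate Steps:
$G{\left(q \right)} = - q + \frac{4}{\sqrt{q}}$ ($G{\left(q \right)} = - \frac{8}{\left(-2\right) \sqrt{q}} + \frac{q}{-1} = - 8 \left(- \frac{1}{2 \sqrt{q}}\right) + q \left(-1\right) = \frac{4}{\sqrt{q}} - q = - q + \frac{4}{\sqrt{q}}$)
$\left(-316 + 266\right) \left(G{\left(23 \right)} + 383\right) = \left(-316 + 266\right) \left(\left(\left(-1\right) 23 + \frac{4}{\sqrt{23}}\right) + 383\right) = - 50 \left(\left(-23 + 4 \frac{\sqrt{23}}{23}\right) + 383\right) = - 50 \left(\left(-23 + \frac{4 \sqrt{23}}{23}\right) + 383\right) = - 50 \left(360 + \frac{4 \sqrt{23}}{23}\right) = -18000 - \frac{200 \sqrt{23}}{23}$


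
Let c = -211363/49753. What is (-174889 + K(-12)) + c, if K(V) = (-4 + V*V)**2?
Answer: -7726304980/49753 ≈ -1.5529e+5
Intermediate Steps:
K(V) = (-4 + V**2)**2
c = -211363/49753 (c = -211363*1/49753 = -211363/49753 ≈ -4.2482)
(-174889 + K(-12)) + c = (-174889 + (-4 + (-12)**2)**2) - 211363/49753 = (-174889 + (-4 + 144)**2) - 211363/49753 = (-174889 + 140**2) - 211363/49753 = (-174889 + 19600) - 211363/49753 = -155289 - 211363/49753 = -7726304980/49753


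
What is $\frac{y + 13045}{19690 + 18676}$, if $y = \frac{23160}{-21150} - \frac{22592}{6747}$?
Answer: $\frac{20676389177}{60831019470} \approx 0.3399$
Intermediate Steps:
$y = - \frac{7045348}{1585545}$ ($y = 23160 \left(- \frac{1}{21150}\right) - \frac{22592}{6747} = - \frac{772}{705} - \frac{22592}{6747} = - \frac{7045348}{1585545} \approx -4.4435$)
$\frac{y + 13045}{19690 + 18676} = \frac{- \frac{7045348}{1585545} + 13045}{19690 + 18676} = \frac{20676389177}{1585545 \cdot 38366} = \frac{20676389177}{1585545} \cdot \frac{1}{38366} = \frac{20676389177}{60831019470}$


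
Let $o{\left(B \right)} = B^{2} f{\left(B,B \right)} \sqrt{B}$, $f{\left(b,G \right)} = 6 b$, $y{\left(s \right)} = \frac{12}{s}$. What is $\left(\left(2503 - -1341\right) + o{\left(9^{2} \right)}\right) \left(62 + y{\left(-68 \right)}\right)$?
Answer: $\frac{30165442558}{17} \approx 1.7744 \cdot 10^{9}$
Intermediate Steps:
$o{\left(B \right)} = 6 B^{\frac{7}{2}}$ ($o{\left(B \right)} = B^{2} \cdot 6 B \sqrt{B} = 6 B^{3} \sqrt{B} = 6 B^{\frac{7}{2}}$)
$\left(\left(2503 - -1341\right) + o{\left(9^{2} \right)}\right) \left(62 + y{\left(-68 \right)}\right) = \left(\left(2503 - -1341\right) + 6 \left(9^{2}\right)^{\frac{7}{2}}\right) \left(62 + \frac{12}{-68}\right) = \left(\left(2503 + 1341\right) + 6 \cdot 81^{\frac{7}{2}}\right) \left(62 + 12 \left(- \frac{1}{68}\right)\right) = \left(3844 + 6 \cdot 4782969\right) \left(62 - \frac{3}{17}\right) = \left(3844 + 28697814\right) \frac{1051}{17} = 28701658 \cdot \frac{1051}{17} = \frac{30165442558}{17}$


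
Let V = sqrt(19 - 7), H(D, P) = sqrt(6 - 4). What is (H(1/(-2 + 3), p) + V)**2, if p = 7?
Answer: 14 + 4*sqrt(6) ≈ 23.798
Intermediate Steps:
H(D, P) = sqrt(2)
V = 2*sqrt(3) (V = sqrt(12) = 2*sqrt(3) ≈ 3.4641)
(H(1/(-2 + 3), p) + V)**2 = (sqrt(2) + 2*sqrt(3))**2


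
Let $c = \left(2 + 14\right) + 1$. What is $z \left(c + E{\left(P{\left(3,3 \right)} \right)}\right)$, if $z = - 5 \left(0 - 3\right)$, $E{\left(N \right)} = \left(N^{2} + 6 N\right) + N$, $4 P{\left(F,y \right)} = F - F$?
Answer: $255$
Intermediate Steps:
$P{\left(F,y \right)} = 0$ ($P{\left(F,y \right)} = \frac{F - F}{4} = \frac{1}{4} \cdot 0 = 0$)
$E{\left(N \right)} = N^{2} + 7 N$
$z = 15$ ($z = \left(-5\right) \left(-3\right) = 15$)
$c = 17$ ($c = 16 + 1 = 17$)
$z \left(c + E{\left(P{\left(3,3 \right)} \right)}\right) = 15 \left(17 + 0 \left(7 + 0\right)\right) = 15 \left(17 + 0 \cdot 7\right) = 15 \left(17 + 0\right) = 15 \cdot 17 = 255$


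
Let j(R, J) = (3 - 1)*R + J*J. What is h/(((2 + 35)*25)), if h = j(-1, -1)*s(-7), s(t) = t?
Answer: 7/925 ≈ 0.0075676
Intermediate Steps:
j(R, J) = J² + 2*R (j(R, J) = 2*R + J² = J² + 2*R)
h = 7 (h = ((-1)² + 2*(-1))*(-7) = (1 - 2)*(-7) = -1*(-7) = 7)
h/(((2 + 35)*25)) = 7/(((2 + 35)*25)) = 7/((37*25)) = 7/925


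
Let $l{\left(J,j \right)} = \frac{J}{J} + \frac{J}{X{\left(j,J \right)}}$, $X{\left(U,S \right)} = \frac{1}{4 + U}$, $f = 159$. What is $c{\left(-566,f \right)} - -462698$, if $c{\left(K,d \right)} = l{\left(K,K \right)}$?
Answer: $780791$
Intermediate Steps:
$l{\left(J,j \right)} = 1 + J \left(4 + j\right)$ ($l{\left(J,j \right)} = \frac{J}{J} + \frac{J}{\frac{1}{4 + j}} = 1 + J \left(4 + j\right)$)
$c{\left(K,d \right)} = 1 + K \left(4 + K\right)$
$c{\left(-566,f \right)} - -462698 = \left(1 - 566 \left(4 - 566\right)\right) - -462698 = \left(1 - -318092\right) + 462698 = \left(1 + 318092\right) + 462698 = 318093 + 462698 = 780791$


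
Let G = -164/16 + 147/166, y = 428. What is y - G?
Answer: 145205/332 ≈ 437.36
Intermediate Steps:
G = -3109/332 (G = -164*1/16 + 147*(1/166) = -41/4 + 147/166 = -3109/332 ≈ -9.3645)
y - G = 428 - 1*(-3109/332) = 428 + 3109/332 = 145205/332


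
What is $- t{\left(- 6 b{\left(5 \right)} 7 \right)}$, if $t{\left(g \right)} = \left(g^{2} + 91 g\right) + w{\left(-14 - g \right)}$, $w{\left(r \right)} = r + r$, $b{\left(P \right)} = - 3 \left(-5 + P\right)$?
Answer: $28$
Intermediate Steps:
$b{\left(P \right)} = 15 - 3 P$
$w{\left(r \right)} = 2 r$
$t{\left(g \right)} = -28 + g^{2} + 89 g$ ($t{\left(g \right)} = \left(g^{2} + 91 g\right) + 2 \left(-14 - g\right) = \left(g^{2} + 91 g\right) - \left(28 + 2 g\right) = -28 + g^{2} + 89 g$)
$- t{\left(- 6 b{\left(5 \right)} 7 \right)} = - (-28 + \left(- 6 \left(15 - 15\right) 7\right)^{2} + 89 - 6 \left(15 - 15\right) 7) = - (-28 + \left(\left(-6\right) 0 \cdot 7\right)^{2} + 89 \left(-6\right) 0 \cdot 7) = - (-28 + \left(0 \cdot 7\right)^{2} + 89 \cdot 0 \cdot 7) = - (-28 + 0^{2} + 89 \cdot 0) = - (-28 + 0 + 0) = \left(-1\right) \left(-28\right) = 28$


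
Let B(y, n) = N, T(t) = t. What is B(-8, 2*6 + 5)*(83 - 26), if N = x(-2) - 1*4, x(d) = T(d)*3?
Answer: -570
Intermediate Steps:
x(d) = 3*d (x(d) = d*3 = 3*d)
N = -10 (N = 3*(-2) - 1*4 = -6 - 4 = -10)
B(y, n) = -10
B(-8, 2*6 + 5)*(83 - 26) = -10*(83 - 26) = -10*57 = -570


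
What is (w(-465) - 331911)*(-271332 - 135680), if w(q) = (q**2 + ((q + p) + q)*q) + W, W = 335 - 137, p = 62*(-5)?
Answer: -187678117344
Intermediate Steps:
p = -310
W = 198
w(q) = 198 + q**2 + q*(-310 + 2*q) (w(q) = (q**2 + ((q - 310) + q)*q) + 198 = (q**2 + ((-310 + q) + q)*q) + 198 = (q**2 + (-310 + 2*q)*q) + 198 = (q**2 + q*(-310 + 2*q)) + 198 = 198 + q**2 + q*(-310 + 2*q))
(w(-465) - 331911)*(-271332 - 135680) = ((198 - 310*(-465) + 3*(-465)**2) - 331911)*(-271332 - 135680) = ((198 + 144150 + 3*216225) - 331911)*(-407012) = ((198 + 144150 + 648675) - 331911)*(-407012) = (793023 - 331911)*(-407012) = 461112*(-407012) = -187678117344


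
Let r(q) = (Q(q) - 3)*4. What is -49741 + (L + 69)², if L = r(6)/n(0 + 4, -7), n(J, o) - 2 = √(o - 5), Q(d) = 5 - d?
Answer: 4*(-11383*√3 - 11115*I)/(I + √3) ≈ -45264.0 + 464.19*I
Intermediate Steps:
r(q) = 8 - 4*q (r(q) = ((5 - q) - 3)*4 = (2 - q)*4 = 8 - 4*q)
n(J, o) = 2 + √(-5 + o) (n(J, o) = 2 + √(o - 5) = 2 + √(-5 + o))
L = -16/(2 + 2*I*√3) (L = (8 - 4*6)/(2 + √(-5 - 7)) = (8 - 24)/(2 + √(-12)) = -16/(2 + 2*I*√3) ≈ -2.0 + 3.4641*I)
-49741 + (L + 69)² = -49741 + (8*I/(√3 - I) + 69)² = -49741 + (69 + 8*I/(√3 - I))²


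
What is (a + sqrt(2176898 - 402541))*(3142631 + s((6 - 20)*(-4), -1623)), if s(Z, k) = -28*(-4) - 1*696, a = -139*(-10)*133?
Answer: 580870228890 + 3142047*sqrt(1774357) ≈ 5.8506e+11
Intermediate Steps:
a = 184870 (a = 1390*133 = 184870)
s(Z, k) = -584 (s(Z, k) = 112 - 696 = -584)
(a + sqrt(2176898 - 402541))*(3142631 + s((6 - 20)*(-4), -1623)) = (184870 + sqrt(2176898 - 402541))*(3142631 - 584) = (184870 + sqrt(1774357))*3142047 = 580870228890 + 3142047*sqrt(1774357)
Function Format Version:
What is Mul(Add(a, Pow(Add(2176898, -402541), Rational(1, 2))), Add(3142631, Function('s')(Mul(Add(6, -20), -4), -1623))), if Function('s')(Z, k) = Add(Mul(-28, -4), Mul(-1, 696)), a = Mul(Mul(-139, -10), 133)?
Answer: Add(580870228890, Mul(3142047, Pow(1774357, Rational(1, 2)))) ≈ 5.8506e+11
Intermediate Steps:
a = 184870 (a = Mul(1390, 133) = 184870)
Function('s')(Z, k) = -584 (Function('s')(Z, k) = Add(112, -696) = -584)
Mul(Add(a, Pow(Add(2176898, -402541), Rational(1, 2))), Add(3142631, Function('s')(Mul(Add(6, -20), -4), -1623))) = Mul(Add(184870, Pow(Add(2176898, -402541), Rational(1, 2))), Add(3142631, -584)) = Mul(Add(184870, Pow(1774357, Rational(1, 2))), 3142047) = Add(580870228890, Mul(3142047, Pow(1774357, Rational(1, 2))))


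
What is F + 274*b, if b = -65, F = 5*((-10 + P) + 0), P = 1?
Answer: -17855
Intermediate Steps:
F = -45 (F = 5*((-10 + 1) + 0) = 5*(-9 + 0) = 5*(-9) = -45)
F + 274*b = -45 + 274*(-65) = -45 - 17810 = -17855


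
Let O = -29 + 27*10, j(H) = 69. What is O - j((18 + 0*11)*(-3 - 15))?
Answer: 172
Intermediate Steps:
O = 241 (O = -29 + 270 = 241)
O - j((18 + 0*11)*(-3 - 15)) = 241 - 1*69 = 241 - 69 = 172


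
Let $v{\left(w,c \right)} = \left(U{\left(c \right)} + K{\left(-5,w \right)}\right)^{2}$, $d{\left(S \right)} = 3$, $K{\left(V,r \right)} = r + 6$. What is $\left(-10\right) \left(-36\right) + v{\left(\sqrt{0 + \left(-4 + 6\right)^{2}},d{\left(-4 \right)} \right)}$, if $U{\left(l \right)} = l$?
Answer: $481$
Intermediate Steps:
$K{\left(V,r \right)} = 6 + r$
$v{\left(w,c \right)} = \left(6 + c + w\right)^{2}$ ($v{\left(w,c \right)} = \left(c + \left(6 + w\right)\right)^{2} = \left(6 + c + w\right)^{2}$)
$\left(-10\right) \left(-36\right) + v{\left(\sqrt{0 + \left(-4 + 6\right)^{2}},d{\left(-4 \right)} \right)} = \left(-10\right) \left(-36\right) + \left(6 + 3 + \sqrt{0 + \left(-4 + 6\right)^{2}}\right)^{2} = 360 + \left(6 + 3 + \sqrt{0 + 2^{2}}\right)^{2} = 360 + \left(6 + 3 + \sqrt{0 + 4}\right)^{2} = 360 + \left(6 + 3 + \sqrt{4}\right)^{2} = 360 + \left(6 + 3 + 2\right)^{2} = 360 + 11^{2} = 360 + 121 = 481$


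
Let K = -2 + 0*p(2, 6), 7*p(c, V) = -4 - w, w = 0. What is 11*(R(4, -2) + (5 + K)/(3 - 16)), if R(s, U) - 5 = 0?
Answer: 682/13 ≈ 52.462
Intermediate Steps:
R(s, U) = 5 (R(s, U) = 5 + 0 = 5)
p(c, V) = -4/7 (p(c, V) = (-4 - 1*0)/7 = (-4 + 0)/7 = (1/7)*(-4) = -4/7)
K = -2 (K = -2 + 0*(-4/7) = -2 + 0 = -2)
11*(R(4, -2) + (5 + K)/(3 - 16)) = 11*(5 + (5 - 2)/(3 - 16)) = 11*(5 + 3/(-13)) = 11*(5 + 3*(-1/13)) = 11*(5 - 3/13) = 11*(62/13) = 682/13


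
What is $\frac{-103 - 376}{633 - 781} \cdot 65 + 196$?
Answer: $\frac{60143}{148} \approx 406.37$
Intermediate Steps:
$\frac{-103 - 376}{633 - 781} \cdot 65 + 196 = - \frac{479}{-148} \cdot 65 + 196 = \left(-479\right) \left(- \frac{1}{148}\right) 65 + 196 = \frac{479}{148} \cdot 65 + 196 = \frac{31135}{148} + 196 = \frac{60143}{148}$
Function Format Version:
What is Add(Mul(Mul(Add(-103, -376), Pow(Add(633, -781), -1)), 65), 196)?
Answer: Rational(60143, 148) ≈ 406.37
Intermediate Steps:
Add(Mul(Mul(Add(-103, -376), Pow(Add(633, -781), -1)), 65), 196) = Add(Mul(Mul(-479, Pow(-148, -1)), 65), 196) = Add(Mul(Mul(-479, Rational(-1, 148)), 65), 196) = Add(Mul(Rational(479, 148), 65), 196) = Add(Rational(31135, 148), 196) = Rational(60143, 148)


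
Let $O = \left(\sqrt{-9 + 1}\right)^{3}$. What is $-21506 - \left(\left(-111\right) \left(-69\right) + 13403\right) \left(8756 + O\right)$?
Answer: $-184440378 + 336992 i \sqrt{2} \approx -1.8444 \cdot 10^{8} + 4.7658 \cdot 10^{5} i$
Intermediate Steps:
$O = - 16 i \sqrt{2}$ ($O = \left(\sqrt{-8}\right)^{3} = \left(2 i \sqrt{2}\right)^{3} = - 16 i \sqrt{2} \approx - 22.627 i$)
$-21506 - \left(\left(-111\right) \left(-69\right) + 13403\right) \left(8756 + O\right) = -21506 - \left(\left(-111\right) \left(-69\right) + 13403\right) \left(8756 - 16 i \sqrt{2}\right) = -21506 - \left(7659 + 13403\right) \left(8756 - 16 i \sqrt{2}\right) = -21506 - 21062 \left(8756 - 16 i \sqrt{2}\right) = -21506 - \left(184418872 - 336992 i \sqrt{2}\right) = -184440378 + 336992 i \sqrt{2}$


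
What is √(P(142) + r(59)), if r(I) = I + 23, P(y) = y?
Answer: 4*√14 ≈ 14.967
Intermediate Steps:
r(I) = 23 + I
√(P(142) + r(59)) = √(142 + (23 + 59)) = √(142 + 82) = √224 = 4*√14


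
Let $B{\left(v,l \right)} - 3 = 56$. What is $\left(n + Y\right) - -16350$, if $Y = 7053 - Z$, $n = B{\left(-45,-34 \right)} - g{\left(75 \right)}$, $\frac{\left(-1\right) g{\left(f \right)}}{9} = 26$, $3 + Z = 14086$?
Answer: $9613$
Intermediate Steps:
$Z = 14083$ ($Z = -3 + 14086 = 14083$)
$B{\left(v,l \right)} = 59$ ($B{\left(v,l \right)} = 3 + 56 = 59$)
$g{\left(f \right)} = -234$ ($g{\left(f \right)} = \left(-9\right) 26 = -234$)
$n = 293$ ($n = 59 - -234 = 59 + 234 = 293$)
$Y = -7030$ ($Y = 7053 - 14083 = -7030$)
$\left(n + Y\right) - -16350 = \left(293 - 7030\right) - -16350 = -6737 + 16350 = 9613$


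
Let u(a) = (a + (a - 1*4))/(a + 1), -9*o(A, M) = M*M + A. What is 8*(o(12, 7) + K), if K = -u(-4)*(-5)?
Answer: 952/9 ≈ 105.78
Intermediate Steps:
o(A, M) = -A/9 - M²/9 (o(A, M) = -(M*M + A)/9 = -(M² + A)/9 = -(A + M²)/9 = -A/9 - M²/9)
u(a) = (-4 + 2*a)/(1 + a) (u(a) = (a + (a - 4))/(1 + a) = (a + (-4 + a))/(1 + a) = (-4 + 2*a)/(1 + a))
K = 20 (K = -2*(-2 - 4)/(1 - 4)*(-5) = -2*(-6)/(-3)*(-5) = -2*(-1)*(-6)/3*(-5) = -1*4*(-5) = -4*(-5) = 20)
8*(o(12, 7) + K) = 8*((-⅑*12 - ⅑*7²) + 20) = 8*((-4/3 - ⅑*49) + 20) = 8*((-4/3 - 49/9) + 20) = 8*(-61/9 + 20) = 8*(119/9) = 952/9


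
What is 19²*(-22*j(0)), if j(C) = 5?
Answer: -39710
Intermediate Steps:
19²*(-22*j(0)) = 19²*(-22*5) = 361*(-110) = -39710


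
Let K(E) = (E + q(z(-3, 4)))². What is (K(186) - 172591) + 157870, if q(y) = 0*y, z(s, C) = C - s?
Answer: 19875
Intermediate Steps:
q(y) = 0
K(E) = E² (K(E) = (E + 0)² = E²)
(K(186) - 172591) + 157870 = (186² - 172591) + 157870 = (34596 - 172591) + 157870 = -137995 + 157870 = 19875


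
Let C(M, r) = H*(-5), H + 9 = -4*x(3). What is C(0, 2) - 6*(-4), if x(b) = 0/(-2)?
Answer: 69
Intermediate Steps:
x(b) = 0 (x(b) = 0*(-½) = 0)
H = -9 (H = -9 - 4*0 = -9 + 0 = -9)
C(M, r) = 45 (C(M, r) = -9*(-5) = 45)
C(0, 2) - 6*(-4) = 45 - 6*(-4) = 45 + 24 = 69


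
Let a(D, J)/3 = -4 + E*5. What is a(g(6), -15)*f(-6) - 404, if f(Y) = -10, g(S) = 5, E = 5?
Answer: -1034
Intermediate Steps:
a(D, J) = 63 (a(D, J) = 3*(-4 + 5*5) = 3*(-4 + 25) = 3*21 = 63)
a(g(6), -15)*f(-6) - 404 = 63*(-10) - 404 = -630 - 404 = -1034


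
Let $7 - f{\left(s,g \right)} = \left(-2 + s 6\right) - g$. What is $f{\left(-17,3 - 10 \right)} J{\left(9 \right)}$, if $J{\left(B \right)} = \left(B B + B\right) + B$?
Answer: $10296$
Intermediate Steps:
$J{\left(B \right)} = B^{2} + 2 B$ ($J{\left(B \right)} = \left(B^{2} + B\right) + B = \left(B + B^{2}\right) + B = B^{2} + 2 B$)
$f{\left(s,g \right)} = 9 + g - 6 s$ ($f{\left(s,g \right)} = 7 - \left(\left(-2 + s 6\right) - g\right) = 7 - \left(\left(-2 + 6 s\right) - g\right) = 7 - \left(-2 - g + 6 s\right) = 7 + \left(2 + g - 6 s\right) = 9 + g - 6 s$)
$f{\left(-17,3 - 10 \right)} J{\left(9 \right)} = \left(9 + \left(3 - 10\right) - -102\right) 9 \left(2 + 9\right) = \left(9 - 7 + 102\right) 9 \cdot 11 = 104 \cdot 99 = 10296$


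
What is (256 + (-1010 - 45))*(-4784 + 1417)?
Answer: 2690233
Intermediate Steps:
(256 + (-1010 - 45))*(-4784 + 1417) = (256 - 1055)*(-3367) = -799*(-3367) = 2690233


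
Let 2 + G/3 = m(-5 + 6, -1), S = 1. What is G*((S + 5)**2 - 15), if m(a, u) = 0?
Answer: -126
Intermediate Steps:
G = -6 (G = -6 + 3*0 = -6 + 0 = -6)
G*((S + 5)**2 - 15) = -6*((1 + 5)**2 - 15) = -6*(6**2 - 15) = -6*(36 - 15) = -6*21 = -126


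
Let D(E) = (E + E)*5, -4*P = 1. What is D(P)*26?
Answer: -65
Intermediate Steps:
P = -1/4 (P = -1/4*1 = -1/4 ≈ -0.25000)
D(E) = 10*E (D(E) = (2*E)*5 = 10*E)
D(P)*26 = (10*(-1/4))*26 = -5/2*26 = -65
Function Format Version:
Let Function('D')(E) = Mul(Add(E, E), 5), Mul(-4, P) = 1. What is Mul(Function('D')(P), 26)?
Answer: -65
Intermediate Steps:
P = Rational(-1, 4) (P = Mul(Rational(-1, 4), 1) = Rational(-1, 4) ≈ -0.25000)
Function('D')(E) = Mul(10, E) (Function('D')(E) = Mul(Mul(2, E), 5) = Mul(10, E))
Mul(Function('D')(P), 26) = Mul(Mul(10, Rational(-1, 4)), 26) = Mul(Rational(-5, 2), 26) = -65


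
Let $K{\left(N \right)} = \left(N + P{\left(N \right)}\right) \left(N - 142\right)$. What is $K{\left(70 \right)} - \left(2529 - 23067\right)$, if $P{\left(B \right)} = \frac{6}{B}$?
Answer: $\frac{542214}{35} \approx 15492.0$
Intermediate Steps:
$K{\left(N \right)} = \left(-142 + N\right) \left(N + \frac{6}{N}\right)$ ($K{\left(N \right)} = \left(N + \frac{6}{N}\right) \left(N - 142\right) = \left(N + \frac{6}{N}\right) \left(-142 + N\right) = \left(-142 + N\right) \left(N + \frac{6}{N}\right)$)
$K{\left(70 \right)} - \left(2529 - 23067\right) = \left(6 + 70^{2} - \frac{852}{70} - 9940\right) - \left(2529 - 23067\right) = \left(6 + 4900 - \frac{426}{35} - 9940\right) - \left(2529 - 23067\right) = \left(6 + 4900 - \frac{426}{35} - 9940\right) - -20538 = - \frac{176616}{35} + 20538 = \frac{542214}{35}$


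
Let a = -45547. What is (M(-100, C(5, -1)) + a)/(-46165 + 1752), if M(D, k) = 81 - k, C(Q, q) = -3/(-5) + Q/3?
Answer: 682024/666195 ≈ 1.0238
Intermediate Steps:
C(Q, q) = ⅗ + Q/3 (C(Q, q) = -3*(-⅕) + Q*(⅓) = ⅗ + Q/3)
(M(-100, C(5, -1)) + a)/(-46165 + 1752) = ((81 - (⅗ + (⅓)*5)) - 45547)/(-46165 + 1752) = ((81 - (⅗ + 5/3)) - 45547)/(-44413) = ((81 - 1*34/15) - 45547)*(-1/44413) = ((81 - 34/15) - 45547)*(-1/44413) = (1181/15 - 45547)*(-1/44413) = -682024/15*(-1/44413) = 682024/666195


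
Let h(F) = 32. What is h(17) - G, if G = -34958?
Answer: 34990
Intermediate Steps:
h(17) - G = 32 - 1*(-34958) = 32 + 34958 = 34990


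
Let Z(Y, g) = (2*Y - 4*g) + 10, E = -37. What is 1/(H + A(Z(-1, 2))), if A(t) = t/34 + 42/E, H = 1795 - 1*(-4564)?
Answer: 37/235241 ≈ 0.00015729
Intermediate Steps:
H = 6359 (H = 1795 + 4564 = 6359)
Z(Y, g) = 10 - 4*g + 2*Y (Z(Y, g) = (-4*g + 2*Y) + 10 = 10 - 4*g + 2*Y)
A(t) = -42/37 + t/34 (A(t) = t/34 + 42/(-37) = t*(1/34) + 42*(-1/37) = t/34 - 42/37 = -42/37 + t/34)
1/(H + A(Z(-1, 2))) = 1/(6359 + (-42/37 + (10 - 4*2 + 2*(-1))/34)) = 1/(6359 + (-42/37 + (10 - 8 - 2)/34)) = 1/(6359 + (-42/37 + (1/34)*0)) = 1/(6359 + (-42/37 + 0)) = 1/(6359 - 42/37) = 1/(235241/37) = 37/235241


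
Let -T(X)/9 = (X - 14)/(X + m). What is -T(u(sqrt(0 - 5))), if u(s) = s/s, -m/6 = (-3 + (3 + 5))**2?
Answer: 117/149 ≈ 0.78523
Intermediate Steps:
m = -150 (m = -6*(-3 + (3 + 5))**2 = -6*(-3 + 8)**2 = -6*5**2 = -6*25 = -150)
u(s) = 1
T(X) = -9*(-14 + X)/(-150 + X) (T(X) = -9*(X - 14)/(X - 150) = -9*(-14 + X)/(-150 + X))
-T(u(sqrt(0 - 5))) = -9*(14 - 1*1)/(-150 + 1) = -9*(14 - 1)/(-149) = -9*(-1)*13/149 = -1*(-117/149) = 117/149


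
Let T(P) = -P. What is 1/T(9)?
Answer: -⅑ ≈ -0.11111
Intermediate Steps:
1/T(9) = 1/(-1*9) = 1/(-9) = -⅑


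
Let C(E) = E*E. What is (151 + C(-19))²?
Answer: 262144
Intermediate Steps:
C(E) = E²
(151 + C(-19))² = (151 + (-19)²)² = (151 + 361)² = 512² = 262144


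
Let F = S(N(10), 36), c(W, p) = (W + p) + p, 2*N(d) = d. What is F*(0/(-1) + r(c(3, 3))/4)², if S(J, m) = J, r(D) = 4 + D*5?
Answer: 12005/16 ≈ 750.31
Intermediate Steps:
N(d) = d/2
c(W, p) = W + 2*p
r(D) = 4 + 5*D
F = 5 (F = (½)*10 = 5)
F*(0/(-1) + r(c(3, 3))/4)² = 5*(0/(-1) + (4 + 5*(3 + 2*3))/4)² = 5*(0*(-1) + (4 + 5*(3 + 6))*(¼))² = 5*(0 + (4 + 5*9)*(¼))² = 5*(0 + (4 + 45)*(¼))² = 5*(0 + 49*(¼))² = 5*(0 + 49/4)² = 5*(49/4)² = 5*(2401/16) = 12005/16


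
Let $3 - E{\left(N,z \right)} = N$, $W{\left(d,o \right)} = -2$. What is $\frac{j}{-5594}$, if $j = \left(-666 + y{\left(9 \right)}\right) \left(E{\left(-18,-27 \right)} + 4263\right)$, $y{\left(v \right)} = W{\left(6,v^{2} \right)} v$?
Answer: $\frac{1465128}{2797} \approx 523.82$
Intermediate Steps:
$E{\left(N,z \right)} = 3 - N$
$y{\left(v \right)} = - 2 v$
$j = -2930256$ ($j = \left(-666 - 18\right) \left(\left(3 - -18\right) + 4263\right) = \left(-666 - 18\right) \left(\left(3 + 18\right) + 4263\right) = - 684 \left(21 + 4263\right) = \left(-684\right) 4284 = -2930256$)
$\frac{j}{-5594} = - \frac{2930256}{-5594} = \left(-2930256\right) \left(- \frac{1}{5594}\right) = \frac{1465128}{2797}$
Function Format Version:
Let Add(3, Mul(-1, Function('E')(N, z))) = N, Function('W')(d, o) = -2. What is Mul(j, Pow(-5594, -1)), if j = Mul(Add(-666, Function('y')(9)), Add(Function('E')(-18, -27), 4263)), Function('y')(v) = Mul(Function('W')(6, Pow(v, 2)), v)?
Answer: Rational(1465128, 2797) ≈ 523.82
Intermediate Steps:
Function('E')(N, z) = Add(3, Mul(-1, N))
Function('y')(v) = Mul(-2, v)
j = -2930256 (j = Mul(Add(-666, Mul(-2, 9)), Add(Add(3, Mul(-1, -18)), 4263)) = Mul(Add(-666, -18), Add(Add(3, 18), 4263)) = Mul(-684, Add(21, 4263)) = Mul(-684, 4284) = -2930256)
Mul(j, Pow(-5594, -1)) = Mul(-2930256, Pow(-5594, -1)) = Mul(-2930256, Rational(-1, 5594)) = Rational(1465128, 2797)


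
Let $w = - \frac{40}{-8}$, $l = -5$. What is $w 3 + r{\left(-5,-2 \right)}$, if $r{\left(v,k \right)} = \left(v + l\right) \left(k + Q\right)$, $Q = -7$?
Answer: $105$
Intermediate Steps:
$w = 5$ ($w = \left(-40\right) \left(- \frac{1}{8}\right) = 5$)
$r{\left(v,k \right)} = \left(-7 + k\right) \left(-5 + v\right)$ ($r{\left(v,k \right)} = \left(v - 5\right) \left(k - 7\right) = \left(-5 + v\right) \left(-7 + k\right) = \left(-7 + k\right) \left(-5 + v\right)$)
$w 3 + r{\left(-5,-2 \right)} = 5 \cdot 3 - -90 = 15 + \left(35 + 35 + 10 + 10\right) = 15 + 90 = 105$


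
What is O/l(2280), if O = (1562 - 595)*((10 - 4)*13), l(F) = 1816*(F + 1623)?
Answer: 12571/1181308 ≈ 0.010642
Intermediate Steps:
l(F) = 2947368 + 1816*F (l(F) = 1816*(1623 + F) = 2947368 + 1816*F)
O = 75426 (O = 967*(6*13) = 967*78 = 75426)
O/l(2280) = 75426/(2947368 + 1816*2280) = 75426/(2947368 + 4140480) = 75426/7087848 = 75426*(1/7087848) = 12571/1181308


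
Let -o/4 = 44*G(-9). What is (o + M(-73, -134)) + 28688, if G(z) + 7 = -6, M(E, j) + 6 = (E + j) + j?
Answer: 30629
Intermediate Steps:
M(E, j) = -6 + E + 2*j (M(E, j) = -6 + ((E + j) + j) = -6 + (E + 2*j) = -6 + E + 2*j)
G(z) = -13 (G(z) = -7 - 6 = -13)
o = 2288 (o = -176*(-13) = -4*(-572) = 2288)
(o + M(-73, -134)) + 28688 = (2288 + (-6 - 73 + 2*(-134))) + 28688 = (2288 + (-6 - 73 - 268)) + 28688 = (2288 - 347) + 28688 = 1941 + 28688 = 30629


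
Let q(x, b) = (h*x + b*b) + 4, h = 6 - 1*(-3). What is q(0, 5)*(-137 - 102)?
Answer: -6931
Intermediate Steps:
h = 9 (h = 6 + 3 = 9)
q(x, b) = 4 + b² + 9*x (q(x, b) = (9*x + b*b) + 4 = (9*x + b²) + 4 = (b² + 9*x) + 4 = 4 + b² + 9*x)
q(0, 5)*(-137 - 102) = (4 + 5² + 9*0)*(-137 - 102) = (4 + 25 + 0)*(-239) = 29*(-239) = -6931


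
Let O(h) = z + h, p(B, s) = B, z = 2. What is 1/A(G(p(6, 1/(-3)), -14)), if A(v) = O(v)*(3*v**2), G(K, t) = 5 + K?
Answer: 1/4719 ≈ 0.00021191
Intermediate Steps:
O(h) = 2 + h
A(v) = 3*v**2*(2 + v) (A(v) = (2 + v)*(3*v**2) = 3*v**2*(2 + v))
1/A(G(p(6, 1/(-3)), -14)) = 1/(3*(5 + 6)**2*(2 + (5 + 6))) = 1/(3*11**2*(2 + 11)) = 1/(3*121*13) = 1/4719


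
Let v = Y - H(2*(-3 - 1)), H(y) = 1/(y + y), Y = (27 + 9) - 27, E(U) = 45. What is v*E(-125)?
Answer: 6525/16 ≈ 407.81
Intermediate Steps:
Y = 9 (Y = 36 - 27 = 9)
H(y) = 1/(2*y)
v = 145/16 (v = 9 - 1/(2*(2*(-3 - 1))) = 9 - 1/(2*(2*(-4))) = 9 - 1/(2*(-8)) = 9 - (-1)/(2*8) = 9 - 1*(-1/16) = 9 + 1/16 = 145/16 ≈ 9.0625)
v*E(-125) = (145/16)*45 = 6525/16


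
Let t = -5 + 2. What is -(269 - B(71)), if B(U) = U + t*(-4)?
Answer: -186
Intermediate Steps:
t = -3
B(U) = 12 + U (B(U) = U - 3*(-4) = U + 12 = 12 + U)
-(269 - B(71)) = -(269 - (12 + 71)) = -(269 - 1*83) = -(269 - 83) = -1*186 = -186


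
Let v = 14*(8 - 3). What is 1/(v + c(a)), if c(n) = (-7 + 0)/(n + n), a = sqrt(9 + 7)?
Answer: 8/553 ≈ 0.014467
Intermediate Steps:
a = 4 (a = sqrt(16) = 4)
c(n) = -7/(2*n) (c(n) = -7*1/(2*n) = -7/(2*n))
v = 70 (v = 14*5 = 70)
1/(v + c(a)) = 1/(70 - 7/2/4) = 1/(70 - 7/2*1/4) = 1/(70 - 7/8) = 1/(553/8) = 8/553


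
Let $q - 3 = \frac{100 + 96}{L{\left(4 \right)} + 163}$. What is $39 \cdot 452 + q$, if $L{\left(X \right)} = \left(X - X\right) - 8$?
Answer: $\frac{2733001}{155} \approx 17632.0$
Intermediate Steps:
$L{\left(X \right)} = -8$ ($L{\left(X \right)} = 0 - 8 = -8$)
$q = \frac{661}{155}$ ($q = 3 + \frac{100 + 96}{-8 + 163} = 3 + \frac{196}{155} = \frac{661}{155} \approx 4.2645$)
$39 \cdot 452 + q = 39 \cdot 452 + \frac{661}{155} = 17628 + \frac{661}{155} = \frac{2733001}{155}$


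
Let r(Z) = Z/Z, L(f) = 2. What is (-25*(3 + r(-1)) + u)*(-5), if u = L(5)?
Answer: 490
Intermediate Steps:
r(Z) = 1
u = 2
(-25*(3 + r(-1)) + u)*(-5) = (-25*(3 + 1) + 2)*(-5) = (-25*4 + 2)*(-5) = (-5*20 + 2)*(-5) = (-100 + 2)*(-5) = -98*(-5) = 490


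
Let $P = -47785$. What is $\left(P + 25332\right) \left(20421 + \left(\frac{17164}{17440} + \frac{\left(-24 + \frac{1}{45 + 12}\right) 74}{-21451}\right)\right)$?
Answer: $- \frac{2444460134037742261}{5331002520} \approx -4.5854 \cdot 10^{8}$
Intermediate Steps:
$\left(P + 25332\right) \left(20421 + \left(\frac{17164}{17440} + \frac{\left(-24 + \frac{1}{45 + 12}\right) 74}{-21451}\right)\right) = \left(-47785 + 25332\right) \left(20421 + \left(\frac{17164}{17440} + \frac{\left(-24 + \frac{1}{45 + 12}\right) 74}{-21451}\right)\right) = - 22453 \left(20421 + \left(17164 \cdot \frac{1}{17440} + \left(-24 + \frac{1}{57}\right) 74 \left(- \frac{1}{21451}\right)\right)\right) = - 22453 \left(20421 + \left(\frac{4291}{4360} + \left(-24 + \frac{1}{57}\right) 74 \left(- \frac{1}{21451}\right)\right)\right) = - 22453 \left(20421 + \left(\frac{4291}{4360} + \left(- \frac{1367}{57}\right) 74 \left(- \frac{1}{21451}\right)\right)\right) = - 22453 \left(20421 + \left(\frac{4291}{4360} - - \frac{101158}{1222707}\right)\right) = - 22453 \left(20421 + \left(\frac{4291}{4360} + \frac{101158}{1222707}\right)\right) = - 22453 \left(20421 + \frac{5687684617}{5331002520}\right) = \left(-22453\right) \frac{108870090145537}{5331002520} = - \frac{2444460134037742261}{5331002520}$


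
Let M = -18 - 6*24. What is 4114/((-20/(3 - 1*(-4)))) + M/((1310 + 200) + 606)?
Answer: -3808738/2645 ≈ -1440.0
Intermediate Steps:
M = -162 (M = -18 - 144 = -162)
4114/((-20/(3 - 1*(-4)))) + M/((1310 + 200) + 606) = 4114/((-20/(3 - 1*(-4)))) - 162/((1310 + 200) + 606) = 4114/((-20/(3 + 4))) - 162/(1510 + 606) = 4114/((-20/7)) - 162/2116 = 4114/(((⅐)*(-20))) - 162*1/2116 = 4114/(-20/7) - 81/1058 = 4114*(-7/20) - 81/1058 = -14399/10 - 81/1058 = -3808738/2645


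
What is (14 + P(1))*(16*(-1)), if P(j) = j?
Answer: -240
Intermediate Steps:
(14 + P(1))*(16*(-1)) = (14 + 1)*(16*(-1)) = 15*(-16) = -240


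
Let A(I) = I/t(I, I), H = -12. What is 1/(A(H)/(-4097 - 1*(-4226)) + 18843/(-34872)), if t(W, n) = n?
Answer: -1499496/798625 ≈ -1.8776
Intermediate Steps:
A(I) = 1 (A(I) = I/I = 1)
1/(A(H)/(-4097 - 1*(-4226)) + 18843/(-34872)) = 1/(1/(-4097 - 1*(-4226)) + 18843/(-34872)) = 1/(1/(-4097 + 4226) + 18843*(-1/34872)) = 1/(1/129 - 6281/11624) = 1/(-798625/1499496) = -1499496/798625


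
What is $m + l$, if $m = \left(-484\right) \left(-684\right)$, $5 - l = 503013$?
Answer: $-171952$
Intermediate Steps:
$l = -503008$ ($l = 5 - 503013 = -503008$)
$m = 331056$
$m + l = 331056 - 503008 = -171952$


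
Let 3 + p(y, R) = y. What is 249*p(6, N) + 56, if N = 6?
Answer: 803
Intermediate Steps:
p(y, R) = -3 + y
249*p(6, N) + 56 = 249*(-3 + 6) + 56 = 249*3 + 56 = 747 + 56 = 803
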